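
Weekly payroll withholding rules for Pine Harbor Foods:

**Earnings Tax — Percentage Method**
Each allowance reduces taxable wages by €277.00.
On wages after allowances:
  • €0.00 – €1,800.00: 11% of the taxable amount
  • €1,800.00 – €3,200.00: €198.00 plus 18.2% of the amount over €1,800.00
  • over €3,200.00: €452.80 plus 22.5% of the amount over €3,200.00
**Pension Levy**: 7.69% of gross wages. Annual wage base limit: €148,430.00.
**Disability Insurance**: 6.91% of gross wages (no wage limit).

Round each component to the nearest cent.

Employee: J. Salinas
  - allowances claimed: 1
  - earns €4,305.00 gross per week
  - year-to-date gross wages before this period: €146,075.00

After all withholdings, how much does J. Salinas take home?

Earnings Tax: taxable = €4,305.00 − 1×€277.00 = €4,028.00
  €452.80 + 22.5% × (€4,028.00 − €3,200.00) = €452.80 + 22.5% × €828.00 = €639.10
Pension Levy: cap €148,430.00 − YTD €146,075.00 = €2,355.00 subject; 7.69% × €2,355.00 = €181.10
Disability Insurance: 6.91% × €4,305.00 = €297.48
Total withheld: €639.10 + €181.10 + €297.48 = €1,117.68
Net pay: €4,305.00 − €1,117.68 = €3,187.32

€3,187.32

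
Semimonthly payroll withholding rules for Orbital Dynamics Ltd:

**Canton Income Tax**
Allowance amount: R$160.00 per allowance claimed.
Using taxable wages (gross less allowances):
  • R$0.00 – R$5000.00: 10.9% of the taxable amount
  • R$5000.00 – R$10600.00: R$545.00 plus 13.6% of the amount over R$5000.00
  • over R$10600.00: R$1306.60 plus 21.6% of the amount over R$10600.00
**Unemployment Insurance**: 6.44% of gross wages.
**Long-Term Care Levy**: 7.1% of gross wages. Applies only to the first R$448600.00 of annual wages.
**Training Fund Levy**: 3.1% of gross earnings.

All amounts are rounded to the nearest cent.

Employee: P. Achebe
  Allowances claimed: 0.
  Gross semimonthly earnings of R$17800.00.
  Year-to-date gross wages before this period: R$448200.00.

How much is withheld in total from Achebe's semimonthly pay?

Canton Income Tax: taxable = R$17800.00
  R$1306.60 + 21.6% × (R$17800.00 − R$10600.00) = R$1306.60 + 21.6% × R$7200.00 = R$2861.80
Unemployment Insurance: 6.44% × R$17800.00 = R$1146.32
Long-Term Care Levy: cap R$448600.00 − YTD R$448200.00 = R$400.00 subject; 7.1% × R$400.00 = R$28.40
Training Fund Levy: 3.1% × R$17800.00 = R$551.80
Total: R$2861.80 + R$1146.32 + R$28.40 + R$551.80 = R$4588.32

R$4588.32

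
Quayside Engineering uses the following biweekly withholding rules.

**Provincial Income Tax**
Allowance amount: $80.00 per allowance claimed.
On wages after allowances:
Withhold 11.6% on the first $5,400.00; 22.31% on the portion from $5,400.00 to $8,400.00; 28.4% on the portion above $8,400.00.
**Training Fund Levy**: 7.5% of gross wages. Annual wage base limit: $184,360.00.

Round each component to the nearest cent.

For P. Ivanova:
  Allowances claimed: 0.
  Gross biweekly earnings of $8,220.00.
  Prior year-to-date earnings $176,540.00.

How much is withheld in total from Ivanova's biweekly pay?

$1,842.04

Provincial Income Tax: taxable = $8,220.00
  $626.40 + 22.31% × ($8,220.00 − $5,400.00) = $626.40 + 22.31% × $2,820.00 = $1,255.54
Training Fund Levy: cap $184,360.00 − YTD $176,540.00 = $7,820.00 subject; 7.5% × $7,820.00 = $586.50
Total: $1,255.54 + $586.50 = $1,842.04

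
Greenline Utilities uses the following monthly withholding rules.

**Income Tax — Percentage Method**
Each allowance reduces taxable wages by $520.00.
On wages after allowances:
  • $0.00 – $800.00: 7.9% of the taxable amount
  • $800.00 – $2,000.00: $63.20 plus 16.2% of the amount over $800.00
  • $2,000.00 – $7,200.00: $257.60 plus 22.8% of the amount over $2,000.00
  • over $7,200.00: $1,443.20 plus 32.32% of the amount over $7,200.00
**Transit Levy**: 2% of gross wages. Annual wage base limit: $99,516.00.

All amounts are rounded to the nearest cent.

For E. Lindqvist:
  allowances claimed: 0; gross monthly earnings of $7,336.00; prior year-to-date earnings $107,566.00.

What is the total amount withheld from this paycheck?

$1,487.16

Income Tax: taxable = $7,336.00
  $1,443.20 + 32.32% × ($7,336.00 − $7,200.00) = $1,443.20 + 32.32% × $136.00 = $1,487.16
Transit Levy: YTD $107,566.00 ≥ cap $99,516.00 → $0.00
Total: $1,487.16 + $0.00 = $1,487.16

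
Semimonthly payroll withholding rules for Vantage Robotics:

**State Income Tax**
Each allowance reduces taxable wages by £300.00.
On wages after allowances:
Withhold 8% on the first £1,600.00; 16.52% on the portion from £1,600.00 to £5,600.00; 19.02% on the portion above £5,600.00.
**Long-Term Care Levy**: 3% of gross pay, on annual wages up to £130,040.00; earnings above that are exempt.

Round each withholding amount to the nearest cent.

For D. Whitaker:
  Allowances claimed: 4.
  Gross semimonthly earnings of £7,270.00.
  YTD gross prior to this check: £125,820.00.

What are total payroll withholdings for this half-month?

£1,004.79

State Income Tax: taxable = £7,270.00 − 4×£300.00 = £6,070.00
  £788.80 + 19.02% × (£6,070.00 − £5,600.00) = £788.80 + 19.02% × £470.00 = £878.19
Long-Term Care Levy: cap £130,040.00 − YTD £125,820.00 = £4,220.00 subject; 3% × £4,220.00 = £126.60
Total: £878.19 + £126.60 = £1,004.79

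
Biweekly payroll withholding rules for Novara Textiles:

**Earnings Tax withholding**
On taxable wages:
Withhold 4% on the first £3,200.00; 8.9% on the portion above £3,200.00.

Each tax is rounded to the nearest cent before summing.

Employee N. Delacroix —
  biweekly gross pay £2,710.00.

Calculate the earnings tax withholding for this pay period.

Earnings Tax: taxable = £2,710.00
  4% × £2,710.00 = £108.40

£108.40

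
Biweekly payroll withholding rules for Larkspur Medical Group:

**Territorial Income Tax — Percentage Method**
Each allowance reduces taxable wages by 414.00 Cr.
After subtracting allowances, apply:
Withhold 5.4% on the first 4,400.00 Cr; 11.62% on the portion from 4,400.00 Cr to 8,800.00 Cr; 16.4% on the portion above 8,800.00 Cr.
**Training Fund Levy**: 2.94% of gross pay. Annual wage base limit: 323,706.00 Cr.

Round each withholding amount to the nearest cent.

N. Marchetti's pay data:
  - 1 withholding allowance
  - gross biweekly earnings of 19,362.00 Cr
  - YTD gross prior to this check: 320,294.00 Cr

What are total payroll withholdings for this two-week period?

2,513.46 Cr

Territorial Income Tax: taxable = 19,362.00 Cr − 1×414.00 Cr = 18,948.00 Cr
  748.88 Cr + 16.4% × (18,948.00 Cr − 8,800.00 Cr) = 748.88 Cr + 16.4% × 10,148.00 Cr = 2,413.15 Cr
Training Fund Levy: cap 323,706.00 Cr − YTD 320,294.00 Cr = 3,412.00 Cr subject; 2.94% × 3,412.00 Cr = 100.31 Cr
Total: 2,413.15 Cr + 100.31 Cr = 2,513.46 Cr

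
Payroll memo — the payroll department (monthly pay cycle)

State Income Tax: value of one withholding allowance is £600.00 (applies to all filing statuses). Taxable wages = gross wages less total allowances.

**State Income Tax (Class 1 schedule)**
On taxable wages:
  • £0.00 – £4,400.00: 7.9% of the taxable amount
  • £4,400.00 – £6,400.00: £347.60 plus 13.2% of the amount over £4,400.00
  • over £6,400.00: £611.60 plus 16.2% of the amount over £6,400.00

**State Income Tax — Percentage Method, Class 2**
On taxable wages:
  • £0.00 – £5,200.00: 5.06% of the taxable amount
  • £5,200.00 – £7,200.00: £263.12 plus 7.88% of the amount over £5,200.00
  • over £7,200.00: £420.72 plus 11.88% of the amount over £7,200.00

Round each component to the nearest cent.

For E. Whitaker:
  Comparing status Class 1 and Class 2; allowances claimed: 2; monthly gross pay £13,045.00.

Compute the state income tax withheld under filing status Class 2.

State Income Tax (Class 2): taxable = £13,045.00 − 2×£600.00 = £11,845.00
  £420.72 + 11.88% × (£11,845.00 − £7,200.00) = £420.72 + 11.88% × £4,645.00 = £972.55

£972.55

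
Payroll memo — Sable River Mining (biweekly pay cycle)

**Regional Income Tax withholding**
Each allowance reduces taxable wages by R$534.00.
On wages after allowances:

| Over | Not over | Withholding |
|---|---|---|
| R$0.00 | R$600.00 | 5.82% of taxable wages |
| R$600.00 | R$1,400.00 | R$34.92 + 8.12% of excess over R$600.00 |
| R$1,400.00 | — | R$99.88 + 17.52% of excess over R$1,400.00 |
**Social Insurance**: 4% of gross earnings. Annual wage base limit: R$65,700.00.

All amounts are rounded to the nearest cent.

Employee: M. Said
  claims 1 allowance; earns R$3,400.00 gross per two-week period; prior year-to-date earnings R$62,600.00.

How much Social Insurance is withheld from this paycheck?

Social Insurance: cap R$65,700.00 − YTD R$62,600.00 = R$3,100.00 subject; 4% × R$3,100.00 = R$124.00

R$124.00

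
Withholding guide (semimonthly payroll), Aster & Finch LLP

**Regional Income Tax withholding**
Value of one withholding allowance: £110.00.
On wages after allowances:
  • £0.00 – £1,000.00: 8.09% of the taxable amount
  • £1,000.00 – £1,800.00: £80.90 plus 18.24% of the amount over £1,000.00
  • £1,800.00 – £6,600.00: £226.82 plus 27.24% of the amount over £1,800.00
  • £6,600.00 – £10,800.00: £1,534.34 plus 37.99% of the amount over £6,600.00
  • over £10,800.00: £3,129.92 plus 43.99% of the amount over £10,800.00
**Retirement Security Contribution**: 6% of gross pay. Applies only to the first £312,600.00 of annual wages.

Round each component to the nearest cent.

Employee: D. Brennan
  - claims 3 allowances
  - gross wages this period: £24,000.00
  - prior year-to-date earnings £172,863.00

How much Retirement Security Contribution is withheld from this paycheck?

£1,440.00

Retirement Security Contribution: 6% × £24,000.00 = £1,440.00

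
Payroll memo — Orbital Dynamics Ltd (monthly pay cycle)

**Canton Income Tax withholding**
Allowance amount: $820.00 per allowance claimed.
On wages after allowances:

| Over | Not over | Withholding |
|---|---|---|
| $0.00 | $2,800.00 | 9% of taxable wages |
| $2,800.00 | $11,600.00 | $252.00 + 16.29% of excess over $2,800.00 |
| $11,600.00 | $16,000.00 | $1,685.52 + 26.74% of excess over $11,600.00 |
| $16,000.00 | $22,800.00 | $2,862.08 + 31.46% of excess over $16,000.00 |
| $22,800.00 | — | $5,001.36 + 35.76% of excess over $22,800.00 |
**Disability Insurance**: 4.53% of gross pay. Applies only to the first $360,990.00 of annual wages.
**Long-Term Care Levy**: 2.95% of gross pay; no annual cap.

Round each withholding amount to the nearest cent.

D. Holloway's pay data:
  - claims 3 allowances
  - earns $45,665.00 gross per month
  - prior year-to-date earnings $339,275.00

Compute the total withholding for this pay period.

Canton Income Tax: taxable = $45,665.00 − 3×$820.00 = $43,205.00
  $5,001.36 + 35.76% × ($43,205.00 − $22,800.00) = $5,001.36 + 35.76% × $20,405.00 = $12,298.19
Disability Insurance: cap $360,990.00 − YTD $339,275.00 = $21,715.00 subject; 4.53% × $21,715.00 = $983.69
Long-Term Care Levy: 2.95% × $45,665.00 = $1,347.12
Total: $12,298.19 + $983.69 + $1,347.12 = $14,629.00

$14,629.00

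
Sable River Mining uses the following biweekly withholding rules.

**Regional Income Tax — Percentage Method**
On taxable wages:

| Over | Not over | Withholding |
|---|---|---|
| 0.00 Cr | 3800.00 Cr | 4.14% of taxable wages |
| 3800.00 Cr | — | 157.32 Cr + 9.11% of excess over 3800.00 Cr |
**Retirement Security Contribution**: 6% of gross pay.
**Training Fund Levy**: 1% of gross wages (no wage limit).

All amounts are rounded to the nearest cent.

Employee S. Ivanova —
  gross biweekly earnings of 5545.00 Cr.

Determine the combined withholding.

704.44 Cr

Regional Income Tax: taxable = 5545.00 Cr
  157.32 Cr + 9.11% × (5545.00 Cr − 3800.00 Cr) = 157.32 Cr + 9.11% × 1745.00 Cr = 316.29 Cr
Retirement Security Contribution: 6% × 5545.00 Cr = 332.70 Cr
Training Fund Levy: 1% × 5545.00 Cr = 55.45 Cr
Total: 316.29 Cr + 332.70 Cr + 55.45 Cr = 704.44 Cr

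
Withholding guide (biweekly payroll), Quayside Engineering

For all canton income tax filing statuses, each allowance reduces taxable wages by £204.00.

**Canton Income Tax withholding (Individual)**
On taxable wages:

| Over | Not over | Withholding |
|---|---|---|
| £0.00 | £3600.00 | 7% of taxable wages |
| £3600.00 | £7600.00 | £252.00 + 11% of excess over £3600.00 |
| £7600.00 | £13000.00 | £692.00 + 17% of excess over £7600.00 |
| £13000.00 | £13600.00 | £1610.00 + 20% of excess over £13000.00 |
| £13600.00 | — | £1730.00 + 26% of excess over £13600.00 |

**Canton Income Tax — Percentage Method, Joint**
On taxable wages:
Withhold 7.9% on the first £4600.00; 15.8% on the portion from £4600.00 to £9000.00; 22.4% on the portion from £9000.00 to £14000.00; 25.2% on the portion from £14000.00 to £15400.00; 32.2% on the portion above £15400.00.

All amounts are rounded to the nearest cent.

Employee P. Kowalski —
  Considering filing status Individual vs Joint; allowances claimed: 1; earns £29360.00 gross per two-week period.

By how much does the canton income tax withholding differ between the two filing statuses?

Canton Income Tax (Individual): taxable = £29360.00 − 1×£204.00 = £29156.00
  £1730.00 + 26% × (£29156.00 − £13600.00) = £1730.00 + 26% × £15556.00 = £5774.56
Canton Income Tax (Joint): taxable = £29360.00 − 1×£204.00 = £29156.00
  £2531.40 + 32.2% × (£29156.00 − £15400.00) = £2531.40 + 32.2% × £13756.00 = £6960.83
Difference: |£5774.56 − £6960.83| = £1186.27 (higher under Joint)

£1186.27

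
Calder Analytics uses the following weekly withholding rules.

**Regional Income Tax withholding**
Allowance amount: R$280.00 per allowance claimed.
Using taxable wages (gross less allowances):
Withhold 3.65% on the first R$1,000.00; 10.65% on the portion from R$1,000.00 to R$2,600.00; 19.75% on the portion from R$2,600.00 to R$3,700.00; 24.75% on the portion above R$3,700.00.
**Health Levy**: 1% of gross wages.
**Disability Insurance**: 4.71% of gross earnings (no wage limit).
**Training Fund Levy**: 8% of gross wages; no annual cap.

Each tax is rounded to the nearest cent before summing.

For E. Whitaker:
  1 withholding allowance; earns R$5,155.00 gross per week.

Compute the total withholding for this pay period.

Regional Income Tax: taxable = R$5,155.00 − 1×R$280.00 = R$4,875.00
  R$424.15 + 24.75% × (R$4,875.00 − R$3,700.00) = R$424.15 + 24.75% × R$1,175.00 = R$714.96
Health Levy: 1% × R$5,155.00 = R$51.55
Disability Insurance: 4.71% × R$5,155.00 = R$242.80
Training Fund Levy: 8% × R$5,155.00 = R$412.40
Total: R$714.96 + R$51.55 + R$242.80 + R$412.40 = R$1,421.71

R$1,421.71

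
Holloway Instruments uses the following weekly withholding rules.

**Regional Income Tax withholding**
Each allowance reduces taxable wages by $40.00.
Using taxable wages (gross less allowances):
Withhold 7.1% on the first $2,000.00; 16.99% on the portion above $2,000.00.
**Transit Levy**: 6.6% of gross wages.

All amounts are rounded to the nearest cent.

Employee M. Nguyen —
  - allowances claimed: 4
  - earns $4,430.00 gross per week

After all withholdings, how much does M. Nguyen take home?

Regional Income Tax: taxable = $4,430.00 − 4×$40.00 = $4,270.00
  $142.00 + 16.99% × ($4,270.00 − $2,000.00) = $142.00 + 16.99% × $2,270.00 = $527.67
Transit Levy: 6.6% × $4,430.00 = $292.38
Total withheld: $527.67 + $292.38 = $820.05
Net pay: $4,430.00 − $820.05 = $3,609.95

$3,609.95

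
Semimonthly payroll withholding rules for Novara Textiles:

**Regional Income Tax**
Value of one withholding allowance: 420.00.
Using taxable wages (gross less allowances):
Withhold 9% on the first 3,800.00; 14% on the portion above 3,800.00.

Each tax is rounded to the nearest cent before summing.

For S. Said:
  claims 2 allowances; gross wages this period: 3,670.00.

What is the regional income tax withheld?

Regional Income Tax: taxable = 3,670.00 − 2×420.00 = 2,830.00
  9% × 2,830.00 = 254.70

254.70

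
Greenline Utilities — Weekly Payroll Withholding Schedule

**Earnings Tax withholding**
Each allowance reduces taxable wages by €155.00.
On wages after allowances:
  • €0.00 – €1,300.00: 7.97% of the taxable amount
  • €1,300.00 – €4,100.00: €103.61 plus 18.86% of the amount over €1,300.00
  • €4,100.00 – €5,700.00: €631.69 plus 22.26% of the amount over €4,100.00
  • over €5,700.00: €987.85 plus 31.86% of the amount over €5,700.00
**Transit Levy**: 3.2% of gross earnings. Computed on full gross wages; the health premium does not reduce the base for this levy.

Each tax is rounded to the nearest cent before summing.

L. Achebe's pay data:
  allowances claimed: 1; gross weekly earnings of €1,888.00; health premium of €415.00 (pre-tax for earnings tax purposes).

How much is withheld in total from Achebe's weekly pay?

€167.42

Earnings Tax: taxable = €1,888.00 − €415.00 − 1×€155.00 = €1,318.00
  €103.61 + 18.86% × (€1,318.00 − €1,300.00) = €103.61 + 18.86% × €18.00 = €107.00
Transit Levy: 3.2% × €1,888.00 = €60.42
Total: €107.00 + €60.42 = €167.42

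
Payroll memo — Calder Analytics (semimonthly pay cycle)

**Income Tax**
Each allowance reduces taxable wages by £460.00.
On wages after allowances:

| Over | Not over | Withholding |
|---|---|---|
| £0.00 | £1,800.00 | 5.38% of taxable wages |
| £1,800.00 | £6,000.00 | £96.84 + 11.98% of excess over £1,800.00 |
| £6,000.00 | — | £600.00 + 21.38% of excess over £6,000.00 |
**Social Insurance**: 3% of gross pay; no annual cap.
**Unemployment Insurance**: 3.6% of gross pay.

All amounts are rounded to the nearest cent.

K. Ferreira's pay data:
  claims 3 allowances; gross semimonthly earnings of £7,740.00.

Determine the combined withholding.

£1,187.81

Income Tax: taxable = £7,740.00 − 3×£460.00 = £6,360.00
  £600.00 + 21.38% × (£6,360.00 − £6,000.00) = £600.00 + 21.38% × £360.00 = £676.97
Social Insurance: 3% × £7,740.00 = £232.20
Unemployment Insurance: 3.6% × £7,740.00 = £278.64
Total: £676.97 + £232.20 + £278.64 = £1,187.81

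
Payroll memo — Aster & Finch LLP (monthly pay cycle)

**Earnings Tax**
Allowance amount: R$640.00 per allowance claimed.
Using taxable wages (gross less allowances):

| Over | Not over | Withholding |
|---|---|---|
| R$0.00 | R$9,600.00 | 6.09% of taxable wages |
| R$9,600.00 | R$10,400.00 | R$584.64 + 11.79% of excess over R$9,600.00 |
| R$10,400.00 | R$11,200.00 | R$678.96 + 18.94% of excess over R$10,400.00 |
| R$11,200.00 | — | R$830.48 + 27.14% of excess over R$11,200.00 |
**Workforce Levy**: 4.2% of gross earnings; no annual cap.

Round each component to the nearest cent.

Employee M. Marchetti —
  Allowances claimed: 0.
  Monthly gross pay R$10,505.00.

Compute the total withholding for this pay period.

Earnings Tax: taxable = R$10,505.00
  R$678.96 + 18.94% × (R$10,505.00 − R$10,400.00) = R$678.96 + 18.94% × R$105.00 = R$698.85
Workforce Levy: 4.2% × R$10,505.00 = R$441.21
Total: R$698.85 + R$441.21 = R$1,140.06

R$1,140.06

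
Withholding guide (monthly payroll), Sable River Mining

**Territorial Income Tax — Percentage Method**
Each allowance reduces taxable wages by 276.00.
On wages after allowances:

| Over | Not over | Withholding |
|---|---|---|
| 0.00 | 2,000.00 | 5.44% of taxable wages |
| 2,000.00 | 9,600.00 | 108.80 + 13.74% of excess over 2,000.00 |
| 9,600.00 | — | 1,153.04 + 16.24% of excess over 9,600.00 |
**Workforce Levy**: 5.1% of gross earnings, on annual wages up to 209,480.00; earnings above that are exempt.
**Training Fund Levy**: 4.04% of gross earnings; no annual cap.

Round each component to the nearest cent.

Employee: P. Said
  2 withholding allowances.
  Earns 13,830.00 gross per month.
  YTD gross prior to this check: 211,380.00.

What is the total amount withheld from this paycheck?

2,309.08

Territorial Income Tax: taxable = 13,830.00 − 2×276.00 = 13,278.00
  1,153.04 + 16.24% × (13,278.00 − 9,600.00) = 1,153.04 + 16.24% × 3,678.00 = 1,750.35
Workforce Levy: YTD 211,380.00 ≥ cap 209,480.00 → 0.00
Training Fund Levy: 4.04% × 13,830.00 = 558.73
Total: 1,750.35 + 0.00 + 558.73 = 2,309.08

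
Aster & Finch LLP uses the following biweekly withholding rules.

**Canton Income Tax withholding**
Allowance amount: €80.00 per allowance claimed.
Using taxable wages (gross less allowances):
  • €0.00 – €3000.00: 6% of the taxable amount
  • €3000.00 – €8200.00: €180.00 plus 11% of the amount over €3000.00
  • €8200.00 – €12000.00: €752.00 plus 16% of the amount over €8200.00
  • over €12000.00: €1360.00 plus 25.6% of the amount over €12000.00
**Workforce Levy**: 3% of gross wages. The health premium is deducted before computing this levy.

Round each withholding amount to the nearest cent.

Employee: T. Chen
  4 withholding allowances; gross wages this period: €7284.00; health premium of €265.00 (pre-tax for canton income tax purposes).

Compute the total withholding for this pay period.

€797.46

Canton Income Tax: taxable = €7284.00 − €265.00 − 4×€80.00 = €6699.00
  €180.00 + 11% × (€6699.00 − €3000.00) = €180.00 + 11% × €3699.00 = €586.89
Workforce Levy: 3% × €7019.00 = €210.57
Total: €586.89 + €210.57 = €797.46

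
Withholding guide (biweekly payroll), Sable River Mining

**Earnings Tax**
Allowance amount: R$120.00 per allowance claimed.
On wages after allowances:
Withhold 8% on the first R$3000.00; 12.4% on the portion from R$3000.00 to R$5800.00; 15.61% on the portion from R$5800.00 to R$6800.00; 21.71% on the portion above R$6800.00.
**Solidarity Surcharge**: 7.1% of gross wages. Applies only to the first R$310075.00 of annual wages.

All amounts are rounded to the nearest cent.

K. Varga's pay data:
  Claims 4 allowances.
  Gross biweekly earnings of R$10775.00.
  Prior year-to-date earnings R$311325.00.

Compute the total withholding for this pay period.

Earnings Tax: taxable = R$10775.00 − 4×R$120.00 = R$10295.00
  R$743.30 + 21.71% × (R$10295.00 − R$6800.00) = R$743.30 + 21.71% × R$3495.00 = R$1502.06
Solidarity Surcharge: YTD R$311325.00 ≥ cap R$310075.00 → R$0.00
Total: R$1502.06 + R$0.00 = R$1502.06

R$1502.06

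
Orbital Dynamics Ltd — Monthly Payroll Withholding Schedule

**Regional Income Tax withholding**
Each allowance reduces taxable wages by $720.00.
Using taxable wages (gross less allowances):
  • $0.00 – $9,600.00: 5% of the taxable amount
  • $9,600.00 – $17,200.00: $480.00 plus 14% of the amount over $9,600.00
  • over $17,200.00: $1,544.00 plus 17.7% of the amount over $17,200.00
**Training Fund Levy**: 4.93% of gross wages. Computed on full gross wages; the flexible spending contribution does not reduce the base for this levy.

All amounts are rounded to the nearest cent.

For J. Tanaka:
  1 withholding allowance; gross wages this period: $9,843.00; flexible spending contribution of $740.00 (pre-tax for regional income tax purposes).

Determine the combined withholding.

$904.41

Regional Income Tax: taxable = $9,843.00 − $740.00 − 1×$720.00 = $8,383.00
  5% × $8,383.00 = $419.15
Training Fund Levy: 4.93% × $9,843.00 = $485.26
Total: $419.15 + $485.26 = $904.41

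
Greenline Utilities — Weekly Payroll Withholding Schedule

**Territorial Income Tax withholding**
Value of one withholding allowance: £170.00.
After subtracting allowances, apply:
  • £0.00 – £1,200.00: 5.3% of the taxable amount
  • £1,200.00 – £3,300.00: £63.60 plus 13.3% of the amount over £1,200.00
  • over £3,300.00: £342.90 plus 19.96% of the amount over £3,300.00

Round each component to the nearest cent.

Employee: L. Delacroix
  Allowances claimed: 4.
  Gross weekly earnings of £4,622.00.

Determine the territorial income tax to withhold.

Territorial Income Tax: taxable = £4,622.00 − 4×£170.00 = £3,942.00
  £342.90 + 19.96% × (£3,942.00 − £3,300.00) = £342.90 + 19.96% × £642.00 = £471.04

£471.04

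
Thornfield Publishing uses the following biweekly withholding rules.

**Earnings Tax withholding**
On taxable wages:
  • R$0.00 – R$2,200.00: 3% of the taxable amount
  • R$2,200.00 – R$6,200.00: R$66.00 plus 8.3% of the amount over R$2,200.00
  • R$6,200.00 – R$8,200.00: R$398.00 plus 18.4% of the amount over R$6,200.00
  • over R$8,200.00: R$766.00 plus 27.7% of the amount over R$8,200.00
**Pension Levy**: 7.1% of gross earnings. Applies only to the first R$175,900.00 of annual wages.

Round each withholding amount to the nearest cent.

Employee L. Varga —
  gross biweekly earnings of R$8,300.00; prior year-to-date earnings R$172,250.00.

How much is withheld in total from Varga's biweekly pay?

R$1,052.85

Earnings Tax: taxable = R$8,300.00
  R$766.00 + 27.7% × (R$8,300.00 − R$8,200.00) = R$766.00 + 27.7% × R$100.00 = R$793.70
Pension Levy: cap R$175,900.00 − YTD R$172,250.00 = R$3,650.00 subject; 7.1% × R$3,650.00 = R$259.15
Total: R$793.70 + R$259.15 = R$1,052.85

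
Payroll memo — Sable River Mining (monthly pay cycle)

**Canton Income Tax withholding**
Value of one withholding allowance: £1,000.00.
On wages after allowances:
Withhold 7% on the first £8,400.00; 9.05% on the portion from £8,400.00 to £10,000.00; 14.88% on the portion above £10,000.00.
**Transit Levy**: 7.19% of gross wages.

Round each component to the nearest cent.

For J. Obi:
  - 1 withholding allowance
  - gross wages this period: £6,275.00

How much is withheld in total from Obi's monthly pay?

£820.42

Canton Income Tax: taxable = £6,275.00 − 1×£1,000.00 = £5,275.00
  7% × £5,275.00 = £369.25
Transit Levy: 7.19% × £6,275.00 = £451.17
Total: £369.25 + £451.17 = £820.42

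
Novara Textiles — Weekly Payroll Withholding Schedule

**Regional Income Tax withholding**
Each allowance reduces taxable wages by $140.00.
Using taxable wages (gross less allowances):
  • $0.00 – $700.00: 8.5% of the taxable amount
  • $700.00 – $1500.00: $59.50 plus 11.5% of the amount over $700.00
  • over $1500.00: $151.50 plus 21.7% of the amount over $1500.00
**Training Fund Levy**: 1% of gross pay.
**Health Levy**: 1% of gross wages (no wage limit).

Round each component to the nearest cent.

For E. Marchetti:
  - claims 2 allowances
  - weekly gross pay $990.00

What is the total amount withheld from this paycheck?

Regional Income Tax: taxable = $990.00 − 2×$140.00 = $710.00
  $59.50 + 11.5% × ($710.00 − $700.00) = $59.50 + 11.5% × $10.00 = $60.65
Training Fund Levy: 1% × $990.00 = $9.90
Health Levy: 1% × $990.00 = $9.90
Total: $60.65 + $9.90 + $9.90 = $80.45

$80.45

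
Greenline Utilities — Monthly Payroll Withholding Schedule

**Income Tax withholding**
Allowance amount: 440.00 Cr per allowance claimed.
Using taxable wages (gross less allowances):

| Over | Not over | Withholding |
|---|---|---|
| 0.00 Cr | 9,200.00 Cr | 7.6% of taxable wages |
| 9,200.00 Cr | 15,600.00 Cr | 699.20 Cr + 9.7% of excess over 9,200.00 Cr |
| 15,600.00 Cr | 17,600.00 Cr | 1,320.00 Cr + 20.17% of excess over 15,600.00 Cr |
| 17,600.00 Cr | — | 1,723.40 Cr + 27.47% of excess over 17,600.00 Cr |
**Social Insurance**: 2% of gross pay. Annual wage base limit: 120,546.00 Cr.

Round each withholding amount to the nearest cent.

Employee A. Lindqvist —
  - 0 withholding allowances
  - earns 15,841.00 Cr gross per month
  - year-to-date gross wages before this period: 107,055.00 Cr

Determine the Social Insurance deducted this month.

269.82 Cr

Social Insurance: cap 120,546.00 Cr − YTD 107,055.00 Cr = 13,491.00 Cr subject; 2% × 13,491.00 Cr = 269.82 Cr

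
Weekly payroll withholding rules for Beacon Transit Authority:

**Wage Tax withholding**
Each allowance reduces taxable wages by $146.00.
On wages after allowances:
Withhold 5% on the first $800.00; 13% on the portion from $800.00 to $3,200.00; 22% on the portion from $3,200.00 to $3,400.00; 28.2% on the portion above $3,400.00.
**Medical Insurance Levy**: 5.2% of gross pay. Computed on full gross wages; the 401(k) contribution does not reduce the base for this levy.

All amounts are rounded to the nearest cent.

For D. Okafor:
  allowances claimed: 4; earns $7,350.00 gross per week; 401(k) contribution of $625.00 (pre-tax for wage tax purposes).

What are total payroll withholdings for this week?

$1,551.16

Wage Tax: taxable = $7,350.00 − $625.00 − 4×$146.00 = $6,141.00
  $396.00 + 28.2% × ($6,141.00 − $3,400.00) = $396.00 + 28.2% × $2,741.00 = $1,168.96
Medical Insurance Levy: 5.2% × $7,350.00 = $382.20
Total: $1,168.96 + $382.20 = $1,551.16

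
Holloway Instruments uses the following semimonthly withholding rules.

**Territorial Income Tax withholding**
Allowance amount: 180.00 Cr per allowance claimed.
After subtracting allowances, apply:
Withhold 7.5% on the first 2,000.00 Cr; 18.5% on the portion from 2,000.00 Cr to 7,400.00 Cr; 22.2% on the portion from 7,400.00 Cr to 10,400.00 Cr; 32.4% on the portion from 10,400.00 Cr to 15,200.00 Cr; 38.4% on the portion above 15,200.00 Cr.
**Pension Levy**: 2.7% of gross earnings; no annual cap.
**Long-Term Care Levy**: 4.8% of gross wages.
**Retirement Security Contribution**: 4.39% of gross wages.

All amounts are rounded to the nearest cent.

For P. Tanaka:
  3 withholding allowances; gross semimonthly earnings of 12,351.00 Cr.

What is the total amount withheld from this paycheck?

Territorial Income Tax: taxable = 12,351.00 Cr − 3×180.00 Cr = 11,811.00 Cr
  1,815.00 Cr + 32.4% × (11,811.00 Cr − 10,400.00 Cr) = 1,815.00 Cr + 32.4% × 1,411.00 Cr = 2,272.16 Cr
Pension Levy: 2.7% × 12,351.00 Cr = 333.48 Cr
Long-Term Care Levy: 4.8% × 12,351.00 Cr = 592.85 Cr
Retirement Security Contribution: 4.39% × 12,351.00 Cr = 542.21 Cr
Total: 2,272.16 Cr + 333.48 Cr + 592.85 Cr + 542.21 Cr = 3,740.70 Cr

3,740.70 Cr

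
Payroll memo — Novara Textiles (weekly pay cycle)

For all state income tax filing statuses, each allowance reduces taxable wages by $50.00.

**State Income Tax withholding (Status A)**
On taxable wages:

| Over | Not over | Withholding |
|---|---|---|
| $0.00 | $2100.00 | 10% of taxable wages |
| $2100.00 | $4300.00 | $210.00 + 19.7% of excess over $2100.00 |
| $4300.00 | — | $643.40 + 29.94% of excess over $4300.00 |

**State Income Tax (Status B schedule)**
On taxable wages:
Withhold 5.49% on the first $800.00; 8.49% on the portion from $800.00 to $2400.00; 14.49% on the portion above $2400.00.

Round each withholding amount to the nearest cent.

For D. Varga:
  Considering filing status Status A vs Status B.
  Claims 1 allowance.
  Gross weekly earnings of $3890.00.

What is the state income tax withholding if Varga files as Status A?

$552.78

State Income Tax (Status A): taxable = $3890.00 − 1×$50.00 = $3840.00
  $210.00 + 19.7% × ($3840.00 − $2100.00) = $210.00 + 19.7% × $1740.00 = $552.78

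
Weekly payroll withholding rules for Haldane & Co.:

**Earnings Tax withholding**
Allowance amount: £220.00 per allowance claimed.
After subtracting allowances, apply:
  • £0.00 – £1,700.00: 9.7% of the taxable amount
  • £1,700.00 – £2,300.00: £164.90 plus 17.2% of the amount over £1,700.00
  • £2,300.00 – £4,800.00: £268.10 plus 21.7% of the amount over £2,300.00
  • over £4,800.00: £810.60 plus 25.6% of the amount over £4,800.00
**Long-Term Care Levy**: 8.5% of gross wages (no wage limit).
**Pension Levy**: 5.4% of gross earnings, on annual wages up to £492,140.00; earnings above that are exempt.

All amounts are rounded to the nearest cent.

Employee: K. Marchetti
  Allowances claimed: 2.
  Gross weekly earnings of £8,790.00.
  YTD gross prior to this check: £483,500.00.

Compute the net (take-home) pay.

£5,856.89

Earnings Tax: taxable = £8,790.00 − 2×£220.00 = £8,350.00
  £810.60 + 25.6% × (£8,350.00 − £4,800.00) = £810.60 + 25.6% × £3,550.00 = £1,719.40
Long-Term Care Levy: 8.5% × £8,790.00 = £747.15
Pension Levy: cap £492,140.00 − YTD £483,500.00 = £8,640.00 subject; 5.4% × £8,640.00 = £466.56
Total withheld: £1,719.40 + £747.15 + £466.56 = £2,933.11
Net pay: £8,790.00 − £2,933.11 = £5,856.89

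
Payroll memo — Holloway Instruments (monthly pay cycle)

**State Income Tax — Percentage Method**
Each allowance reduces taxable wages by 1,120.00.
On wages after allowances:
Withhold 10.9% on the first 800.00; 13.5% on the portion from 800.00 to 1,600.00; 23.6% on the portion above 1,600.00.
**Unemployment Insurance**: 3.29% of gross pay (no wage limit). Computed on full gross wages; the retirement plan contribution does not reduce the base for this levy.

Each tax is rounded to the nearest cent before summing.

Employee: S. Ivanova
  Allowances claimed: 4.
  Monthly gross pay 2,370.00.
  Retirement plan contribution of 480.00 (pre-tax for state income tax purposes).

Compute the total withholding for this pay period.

77.97

State Income Tax: taxable = 2,370.00 − 480.00 − 4×1,120.00 = -2,590.00
  Taxable ≤ 0 → 0.00
Unemployment Insurance: 3.29% × 2,370.00 = 77.97
Total: 0.00 + 77.97 = 77.97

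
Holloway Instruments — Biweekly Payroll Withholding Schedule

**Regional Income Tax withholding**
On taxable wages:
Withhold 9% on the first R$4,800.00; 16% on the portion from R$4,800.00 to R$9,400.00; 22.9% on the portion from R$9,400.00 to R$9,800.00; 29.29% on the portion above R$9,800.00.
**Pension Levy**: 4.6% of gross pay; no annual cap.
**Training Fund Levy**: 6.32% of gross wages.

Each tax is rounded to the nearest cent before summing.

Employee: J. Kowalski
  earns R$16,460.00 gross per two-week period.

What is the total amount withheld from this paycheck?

Regional Income Tax: taxable = R$16,460.00
  R$1,259.60 + 29.29% × (R$16,460.00 − R$9,800.00) = R$1,259.60 + 29.29% × R$6,660.00 = R$3,210.31
Pension Levy: 4.6% × R$16,460.00 = R$757.16
Training Fund Levy: 6.32% × R$16,460.00 = R$1,040.27
Total: R$3,210.31 + R$757.16 + R$1,040.27 = R$5,007.74

R$5,007.74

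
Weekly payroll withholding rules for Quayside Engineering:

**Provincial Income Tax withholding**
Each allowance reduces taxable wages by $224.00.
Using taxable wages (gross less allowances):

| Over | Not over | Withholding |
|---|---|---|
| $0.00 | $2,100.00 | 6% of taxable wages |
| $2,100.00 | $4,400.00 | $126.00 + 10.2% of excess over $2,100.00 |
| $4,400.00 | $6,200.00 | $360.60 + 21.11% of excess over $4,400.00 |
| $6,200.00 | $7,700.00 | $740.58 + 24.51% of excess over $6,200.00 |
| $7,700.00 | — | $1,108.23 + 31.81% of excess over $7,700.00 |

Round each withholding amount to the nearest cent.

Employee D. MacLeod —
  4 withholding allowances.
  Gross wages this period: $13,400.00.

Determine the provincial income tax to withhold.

Provincial Income Tax: taxable = $13,400.00 − 4×$224.00 = $12,504.00
  $1,108.23 + 31.81% × ($12,504.00 − $7,700.00) = $1,108.23 + 31.81% × $4,804.00 = $2,636.38

$2,636.38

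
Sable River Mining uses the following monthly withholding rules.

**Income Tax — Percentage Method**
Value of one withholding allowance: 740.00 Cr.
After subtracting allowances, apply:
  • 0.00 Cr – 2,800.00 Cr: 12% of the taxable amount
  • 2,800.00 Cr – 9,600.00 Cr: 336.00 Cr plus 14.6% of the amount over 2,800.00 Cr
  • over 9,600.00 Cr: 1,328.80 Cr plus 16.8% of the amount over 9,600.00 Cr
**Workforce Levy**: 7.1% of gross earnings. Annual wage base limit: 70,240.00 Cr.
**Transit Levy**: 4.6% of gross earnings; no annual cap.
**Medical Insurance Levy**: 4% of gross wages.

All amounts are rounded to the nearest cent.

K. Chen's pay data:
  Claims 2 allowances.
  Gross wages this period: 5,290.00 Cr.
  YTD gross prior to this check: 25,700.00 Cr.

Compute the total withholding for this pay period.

1,313.99 Cr

Income Tax: taxable = 5,290.00 Cr − 2×740.00 Cr = 3,810.00 Cr
  336.00 Cr + 14.6% × (3,810.00 Cr − 2,800.00 Cr) = 336.00 Cr + 14.6% × 1,010.00 Cr = 483.46 Cr
Workforce Levy: 7.1% × 5,290.00 Cr = 375.59 Cr
Transit Levy: 4.6% × 5,290.00 Cr = 243.34 Cr
Medical Insurance Levy: 4% × 5,290.00 Cr = 211.60 Cr
Total: 483.46 Cr + 375.59 Cr + 243.34 Cr + 211.60 Cr = 1,313.99 Cr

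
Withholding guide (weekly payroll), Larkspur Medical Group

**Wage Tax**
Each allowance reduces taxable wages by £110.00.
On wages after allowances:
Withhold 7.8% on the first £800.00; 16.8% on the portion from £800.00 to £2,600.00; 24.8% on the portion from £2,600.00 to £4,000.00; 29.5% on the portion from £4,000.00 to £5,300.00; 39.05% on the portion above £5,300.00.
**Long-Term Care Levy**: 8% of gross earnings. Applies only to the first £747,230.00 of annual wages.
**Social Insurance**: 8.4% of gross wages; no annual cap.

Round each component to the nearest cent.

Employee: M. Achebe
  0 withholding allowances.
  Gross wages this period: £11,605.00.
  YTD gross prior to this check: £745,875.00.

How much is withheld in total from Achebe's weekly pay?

£4,640.82

Wage Tax: taxable = £11,605.00
  £1,095.50 + 39.05% × (£11,605.00 − £5,300.00) = £1,095.50 + 39.05% × £6,305.00 = £3,557.60
Long-Term Care Levy: cap £747,230.00 − YTD £745,875.00 = £1,355.00 subject; 8% × £1,355.00 = £108.40
Social Insurance: 8.4% × £11,605.00 = £974.82
Total: £3,557.60 + £108.40 + £974.82 = £4,640.82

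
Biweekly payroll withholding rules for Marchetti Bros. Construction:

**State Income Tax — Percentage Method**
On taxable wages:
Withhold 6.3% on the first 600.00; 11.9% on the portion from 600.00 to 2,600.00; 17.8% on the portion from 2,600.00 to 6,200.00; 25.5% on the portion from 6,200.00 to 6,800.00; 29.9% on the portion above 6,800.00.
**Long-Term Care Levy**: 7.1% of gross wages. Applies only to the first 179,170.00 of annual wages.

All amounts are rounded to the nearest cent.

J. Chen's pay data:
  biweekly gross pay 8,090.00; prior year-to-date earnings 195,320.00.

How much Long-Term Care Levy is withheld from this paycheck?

Long-Term Care Levy: YTD 195,320.00 ≥ cap 179,170.00 → 0.00

0.00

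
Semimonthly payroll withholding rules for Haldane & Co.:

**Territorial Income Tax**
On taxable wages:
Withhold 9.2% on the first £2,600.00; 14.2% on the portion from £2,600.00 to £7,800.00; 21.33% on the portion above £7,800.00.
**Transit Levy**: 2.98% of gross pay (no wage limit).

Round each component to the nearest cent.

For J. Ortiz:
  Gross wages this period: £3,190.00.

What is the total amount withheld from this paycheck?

£418.04

Territorial Income Tax: taxable = £3,190.00
  £239.20 + 14.2% × (£3,190.00 − £2,600.00) = £239.20 + 14.2% × £590.00 = £322.98
Transit Levy: 2.98% × £3,190.00 = £95.06
Total: £322.98 + £95.06 = £418.04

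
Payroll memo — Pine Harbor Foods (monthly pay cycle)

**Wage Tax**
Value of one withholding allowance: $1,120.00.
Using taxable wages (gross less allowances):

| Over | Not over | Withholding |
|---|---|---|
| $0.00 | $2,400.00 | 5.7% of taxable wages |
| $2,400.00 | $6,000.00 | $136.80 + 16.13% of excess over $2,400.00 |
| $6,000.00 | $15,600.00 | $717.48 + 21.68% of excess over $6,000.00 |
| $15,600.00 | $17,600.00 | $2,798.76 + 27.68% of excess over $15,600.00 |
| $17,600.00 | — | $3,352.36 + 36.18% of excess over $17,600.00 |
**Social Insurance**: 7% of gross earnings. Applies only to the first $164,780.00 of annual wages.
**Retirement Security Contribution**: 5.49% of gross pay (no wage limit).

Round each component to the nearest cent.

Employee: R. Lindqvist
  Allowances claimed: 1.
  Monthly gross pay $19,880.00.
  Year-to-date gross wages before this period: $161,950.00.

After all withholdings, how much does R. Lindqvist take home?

$14,818.44

Wage Tax: taxable = $19,880.00 − 1×$1,120.00 = $18,760.00
  $3,352.36 + 36.18% × ($18,760.00 − $17,600.00) = $3,352.36 + 36.18% × $1,160.00 = $3,772.05
Social Insurance: cap $164,780.00 − YTD $161,950.00 = $2,830.00 subject; 7% × $2,830.00 = $198.10
Retirement Security Contribution: 5.49% × $19,880.00 = $1,091.41
Total withheld: $3,772.05 + $198.10 + $1,091.41 = $5,061.56
Net pay: $19,880.00 − $5,061.56 = $14,818.44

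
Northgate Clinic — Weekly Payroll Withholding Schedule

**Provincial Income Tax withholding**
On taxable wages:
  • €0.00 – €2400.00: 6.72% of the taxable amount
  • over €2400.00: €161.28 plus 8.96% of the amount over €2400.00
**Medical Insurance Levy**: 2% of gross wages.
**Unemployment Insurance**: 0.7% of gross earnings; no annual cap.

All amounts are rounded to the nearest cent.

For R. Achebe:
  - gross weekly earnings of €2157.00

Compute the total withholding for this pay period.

€203.19

Provincial Income Tax: taxable = €2157.00
  6.72% × €2157.00 = €144.95
Medical Insurance Levy: 2% × €2157.00 = €43.14
Unemployment Insurance: 0.7% × €2157.00 = €15.10
Total: €144.95 + €43.14 + €15.10 = €203.19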